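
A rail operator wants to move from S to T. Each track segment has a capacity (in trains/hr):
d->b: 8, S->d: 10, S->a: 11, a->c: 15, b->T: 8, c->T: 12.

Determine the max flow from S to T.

Augment S->a->c->T: bottleneck 11. Total 11.
Augment S->d->b->T: bottleneck 8. Total 19.
No augmenting path remains in the residual graph.

19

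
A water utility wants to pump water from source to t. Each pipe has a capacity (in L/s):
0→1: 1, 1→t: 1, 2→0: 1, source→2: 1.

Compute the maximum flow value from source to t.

Augment source→2→0→1→t: bottleneck 1. Total 1.
No augmenting path remains in the residual graph.

1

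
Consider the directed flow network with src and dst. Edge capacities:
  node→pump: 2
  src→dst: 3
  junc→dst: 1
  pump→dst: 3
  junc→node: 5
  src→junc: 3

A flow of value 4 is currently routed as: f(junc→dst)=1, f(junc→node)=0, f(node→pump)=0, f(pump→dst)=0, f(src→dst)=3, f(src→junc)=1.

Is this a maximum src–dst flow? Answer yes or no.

Residual path src→junc→node→pump→dst has bottleneck 2 > 0.
Pushing 2 along it raises the flow to 6, so the given flow is not maximum.

No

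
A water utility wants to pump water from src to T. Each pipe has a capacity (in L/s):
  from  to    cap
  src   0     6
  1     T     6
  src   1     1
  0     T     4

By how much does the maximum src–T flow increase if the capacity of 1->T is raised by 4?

Original max flow = 5.
Edge 1->T does not cross the min cut (source side {0, src}), so extra capacity there cannot help.
New max flow = 5. Increase = 0.

0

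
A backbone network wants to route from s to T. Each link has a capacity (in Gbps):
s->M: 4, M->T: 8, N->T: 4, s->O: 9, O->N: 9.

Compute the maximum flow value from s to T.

Augment s->M->T: bottleneck 4. Total 4.
Augment s->O->N->T: bottleneck 4. Total 8.
No augmenting path remains in the residual graph.

8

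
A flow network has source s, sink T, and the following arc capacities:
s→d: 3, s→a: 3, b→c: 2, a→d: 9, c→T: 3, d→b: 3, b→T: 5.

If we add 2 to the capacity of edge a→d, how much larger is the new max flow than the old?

Original max flow = 3.
Edge a→d does not cross the min cut (source side {a, d, s}), so extra capacity there cannot help.
New max flow = 3. Increase = 0.

0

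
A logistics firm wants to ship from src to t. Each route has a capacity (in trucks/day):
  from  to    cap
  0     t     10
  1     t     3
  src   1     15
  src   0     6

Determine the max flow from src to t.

9

Augment src->1->t: bottleneck 3. Total 3.
Augment src->0->t: bottleneck 6. Total 9.
No augmenting path remains in the residual graph.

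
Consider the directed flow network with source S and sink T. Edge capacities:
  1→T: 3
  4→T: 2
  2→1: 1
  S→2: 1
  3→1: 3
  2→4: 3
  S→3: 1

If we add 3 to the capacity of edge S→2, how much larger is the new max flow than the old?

2

Original max flow = 2.
After raising cap(S→2), augmenting paths through that edge carry 2 more units.
New max flow = 4. Increase = 2.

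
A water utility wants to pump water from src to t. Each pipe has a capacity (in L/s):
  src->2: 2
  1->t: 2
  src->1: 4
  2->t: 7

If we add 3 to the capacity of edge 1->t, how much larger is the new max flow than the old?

Original max flow = 4.
After raising cap(1->t), augmenting paths through that edge carry 2 more units.
New max flow = 6. Increase = 2.

2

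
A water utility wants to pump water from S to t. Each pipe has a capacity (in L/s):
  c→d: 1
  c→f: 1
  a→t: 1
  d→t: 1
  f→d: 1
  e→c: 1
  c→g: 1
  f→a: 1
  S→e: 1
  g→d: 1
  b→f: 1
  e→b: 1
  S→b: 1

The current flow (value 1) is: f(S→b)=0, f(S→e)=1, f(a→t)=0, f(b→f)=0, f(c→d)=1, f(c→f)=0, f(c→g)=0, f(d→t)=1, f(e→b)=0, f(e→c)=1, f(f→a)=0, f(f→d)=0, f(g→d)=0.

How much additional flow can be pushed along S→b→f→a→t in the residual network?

1

Residual capacities along the path: S→b: 1, b→f: 1, f→a: 1, a→t: 1.
Minimum is 1.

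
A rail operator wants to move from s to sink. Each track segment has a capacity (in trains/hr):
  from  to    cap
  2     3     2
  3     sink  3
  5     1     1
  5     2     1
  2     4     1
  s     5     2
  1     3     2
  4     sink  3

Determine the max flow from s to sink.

Augment s→5→2→4→sink: bottleneck 1. Total 1.
Augment s→5→1→3→sink: bottleneck 1. Total 2.
No augmenting path remains in the residual graph.

2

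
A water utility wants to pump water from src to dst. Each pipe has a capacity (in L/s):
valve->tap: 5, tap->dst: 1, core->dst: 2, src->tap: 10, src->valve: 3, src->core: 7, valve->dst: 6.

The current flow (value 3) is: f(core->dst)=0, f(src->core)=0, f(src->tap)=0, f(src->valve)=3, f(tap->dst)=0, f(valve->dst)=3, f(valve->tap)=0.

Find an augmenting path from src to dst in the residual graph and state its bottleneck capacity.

Residual along src->tap->dst: src->tap: 10, tap->dst: 1.
Bottleneck = min = 1.

src->tap->dst, bottleneck 1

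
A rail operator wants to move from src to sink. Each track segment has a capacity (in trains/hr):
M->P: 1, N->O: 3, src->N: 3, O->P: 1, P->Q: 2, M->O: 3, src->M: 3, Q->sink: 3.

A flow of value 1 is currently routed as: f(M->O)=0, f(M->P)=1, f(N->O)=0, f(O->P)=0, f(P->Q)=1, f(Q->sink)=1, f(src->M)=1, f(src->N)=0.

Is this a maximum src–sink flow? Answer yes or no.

Residual path src->N->O->P->Q->sink has bottleneck 1 > 0.
Pushing 1 along it raises the flow to 2, so the given flow is not maximum.

No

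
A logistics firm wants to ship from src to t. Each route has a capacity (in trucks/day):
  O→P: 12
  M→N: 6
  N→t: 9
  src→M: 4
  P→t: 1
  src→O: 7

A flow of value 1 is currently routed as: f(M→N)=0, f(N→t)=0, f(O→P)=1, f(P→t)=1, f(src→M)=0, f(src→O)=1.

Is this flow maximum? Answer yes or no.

Residual path src→M→N→t has bottleneck 4 > 0.
Pushing 4 along it raises the flow to 5, so the given flow is not maximum.

No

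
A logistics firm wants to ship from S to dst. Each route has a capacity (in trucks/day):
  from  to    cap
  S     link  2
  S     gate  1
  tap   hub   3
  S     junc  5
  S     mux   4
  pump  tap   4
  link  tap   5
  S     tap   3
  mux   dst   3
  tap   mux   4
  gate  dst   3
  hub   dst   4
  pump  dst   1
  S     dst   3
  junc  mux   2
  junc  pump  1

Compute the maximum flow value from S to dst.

Augment S→dst: bottleneck 3. Total 3.
Augment S→gate→dst: bottleneck 1. Total 4.
Augment S→mux→dst: bottleneck 3. Total 7.
Augment S→junc→pump→dst: bottleneck 1. Total 8.
Augment S→tap→hub→dst: bottleneck 3. Total 11.
No augmenting path remains in the residual graph.

11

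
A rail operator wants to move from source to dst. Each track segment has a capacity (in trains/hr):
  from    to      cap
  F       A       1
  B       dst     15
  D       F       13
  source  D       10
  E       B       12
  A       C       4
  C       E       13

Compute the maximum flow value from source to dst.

Augment source->D->F->A->C->E->B->dst: bottleneck 1. Total 1.
No augmenting path remains in the residual graph.

1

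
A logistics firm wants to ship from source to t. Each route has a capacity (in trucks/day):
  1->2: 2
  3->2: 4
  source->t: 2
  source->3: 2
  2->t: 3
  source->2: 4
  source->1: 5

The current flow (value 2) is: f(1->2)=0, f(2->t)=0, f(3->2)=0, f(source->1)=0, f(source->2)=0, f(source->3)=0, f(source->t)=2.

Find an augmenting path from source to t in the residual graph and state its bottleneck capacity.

source->2->t, bottleneck 3

Residual along source->2->t: source->2: 4, 2->t: 3.
Bottleneck = min = 3.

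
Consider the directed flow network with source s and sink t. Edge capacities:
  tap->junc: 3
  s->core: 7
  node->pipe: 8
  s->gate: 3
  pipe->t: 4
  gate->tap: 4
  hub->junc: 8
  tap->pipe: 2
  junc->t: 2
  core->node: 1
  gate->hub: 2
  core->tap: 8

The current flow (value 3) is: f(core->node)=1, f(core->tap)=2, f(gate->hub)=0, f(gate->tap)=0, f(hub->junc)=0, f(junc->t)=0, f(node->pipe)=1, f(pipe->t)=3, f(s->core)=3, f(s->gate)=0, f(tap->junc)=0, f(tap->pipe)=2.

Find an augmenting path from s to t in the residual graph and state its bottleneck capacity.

Residual along s->core->tap->junc->t: s->core: 4, core->tap: 6, tap->junc: 3, junc->t: 2.
Bottleneck = min = 2.

s->core->tap->junc->t, bottleneck 2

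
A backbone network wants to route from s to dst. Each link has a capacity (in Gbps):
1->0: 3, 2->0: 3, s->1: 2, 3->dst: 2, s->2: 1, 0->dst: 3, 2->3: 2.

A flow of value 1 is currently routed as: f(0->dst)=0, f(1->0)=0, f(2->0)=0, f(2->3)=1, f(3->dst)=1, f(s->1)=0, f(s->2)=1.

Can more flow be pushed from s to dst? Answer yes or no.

Residual path s->1->0->dst has bottleneck 2 > 0.
Pushing 2 along it raises the flow to 3, so the given flow is not maximum.

Yes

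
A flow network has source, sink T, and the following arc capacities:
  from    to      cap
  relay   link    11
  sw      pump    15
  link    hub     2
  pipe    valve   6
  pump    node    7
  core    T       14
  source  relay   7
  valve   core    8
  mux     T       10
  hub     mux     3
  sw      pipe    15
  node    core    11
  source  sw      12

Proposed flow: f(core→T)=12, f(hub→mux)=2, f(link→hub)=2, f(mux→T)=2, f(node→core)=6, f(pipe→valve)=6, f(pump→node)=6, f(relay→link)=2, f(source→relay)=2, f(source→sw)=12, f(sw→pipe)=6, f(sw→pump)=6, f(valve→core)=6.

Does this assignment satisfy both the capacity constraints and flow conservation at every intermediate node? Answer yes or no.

Every edge has 0 ≤ f(e) ≤ cap(e).
At each intermediate node, inflow equals outflow.

Yes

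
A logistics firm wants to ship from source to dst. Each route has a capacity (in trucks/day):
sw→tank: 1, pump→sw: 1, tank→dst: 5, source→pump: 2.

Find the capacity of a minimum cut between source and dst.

1

Max flow = 1 (via 1 augmenting path).
In the residual at optimum, the set reachable from source is {pump, source}.
Cut edges: pump→sw (cap 1). Sum = 1.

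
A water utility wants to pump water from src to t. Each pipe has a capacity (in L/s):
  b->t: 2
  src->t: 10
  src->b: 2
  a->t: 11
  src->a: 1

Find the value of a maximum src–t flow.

Augment src->t: bottleneck 10. Total 10.
Augment src->b->t: bottleneck 2. Total 12.
Augment src->a->t: bottleneck 1. Total 13.
No augmenting path remains in the residual graph.

13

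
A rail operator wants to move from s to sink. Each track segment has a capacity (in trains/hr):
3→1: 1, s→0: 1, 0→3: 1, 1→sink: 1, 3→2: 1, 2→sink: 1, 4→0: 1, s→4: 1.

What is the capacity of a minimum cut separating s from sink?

1

Max flow = 1 (via 1 augmenting path).
In the residual at optimum, the set reachable from s is {0, 4, s}.
Cut edges: 0→3 (cap 1). Sum = 1.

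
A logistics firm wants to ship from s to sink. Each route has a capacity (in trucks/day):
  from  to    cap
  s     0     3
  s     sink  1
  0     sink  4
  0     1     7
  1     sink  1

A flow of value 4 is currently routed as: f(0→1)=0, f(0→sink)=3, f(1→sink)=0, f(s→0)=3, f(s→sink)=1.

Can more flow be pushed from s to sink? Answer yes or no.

Residual reachable from s: {s}; sink is not reachable.
Saturated cut: s→0, s→sink with total capacity 4 = current flow value. Flow is maximum.

No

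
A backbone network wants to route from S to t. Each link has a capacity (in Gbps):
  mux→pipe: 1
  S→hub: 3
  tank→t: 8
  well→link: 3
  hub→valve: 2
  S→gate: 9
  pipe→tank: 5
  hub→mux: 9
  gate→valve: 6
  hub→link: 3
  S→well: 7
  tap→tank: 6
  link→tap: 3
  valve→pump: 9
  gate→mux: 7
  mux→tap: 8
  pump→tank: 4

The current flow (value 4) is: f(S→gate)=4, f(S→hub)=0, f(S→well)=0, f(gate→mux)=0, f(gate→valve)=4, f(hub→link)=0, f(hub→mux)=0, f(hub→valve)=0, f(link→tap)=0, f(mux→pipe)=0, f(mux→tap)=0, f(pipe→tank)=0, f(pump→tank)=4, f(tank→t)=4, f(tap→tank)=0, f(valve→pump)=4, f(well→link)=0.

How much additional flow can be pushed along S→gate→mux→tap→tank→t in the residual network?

Residual capacities along the path: S→gate: 5, gate→mux: 7, mux→tap: 8, tap→tank: 6, tank→t: 4.
Minimum is 4.

4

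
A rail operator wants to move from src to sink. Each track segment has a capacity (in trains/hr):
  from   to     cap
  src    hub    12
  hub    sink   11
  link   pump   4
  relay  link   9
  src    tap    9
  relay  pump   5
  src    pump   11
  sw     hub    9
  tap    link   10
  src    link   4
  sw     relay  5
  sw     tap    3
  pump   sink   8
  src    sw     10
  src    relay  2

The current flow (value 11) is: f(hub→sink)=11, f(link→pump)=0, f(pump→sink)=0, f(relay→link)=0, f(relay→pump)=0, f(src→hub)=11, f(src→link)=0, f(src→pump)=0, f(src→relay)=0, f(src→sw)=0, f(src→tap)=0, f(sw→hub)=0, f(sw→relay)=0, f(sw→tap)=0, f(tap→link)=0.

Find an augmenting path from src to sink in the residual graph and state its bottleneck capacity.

Residual along src→pump→sink: src→pump: 11, pump→sink: 8.
Bottleneck = min = 8.

src→pump→sink, bottleneck 8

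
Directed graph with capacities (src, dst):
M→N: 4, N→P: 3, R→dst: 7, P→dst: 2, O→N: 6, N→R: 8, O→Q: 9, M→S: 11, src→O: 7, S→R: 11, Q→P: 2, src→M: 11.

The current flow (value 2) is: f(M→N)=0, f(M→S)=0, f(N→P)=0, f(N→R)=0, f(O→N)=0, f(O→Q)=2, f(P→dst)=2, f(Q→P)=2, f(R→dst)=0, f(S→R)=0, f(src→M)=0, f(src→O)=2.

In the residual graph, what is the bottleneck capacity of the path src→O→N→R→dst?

Residual capacities along the path: src→O: 5, O→N: 6, N→R: 8, R→dst: 7.
Minimum is 5.

5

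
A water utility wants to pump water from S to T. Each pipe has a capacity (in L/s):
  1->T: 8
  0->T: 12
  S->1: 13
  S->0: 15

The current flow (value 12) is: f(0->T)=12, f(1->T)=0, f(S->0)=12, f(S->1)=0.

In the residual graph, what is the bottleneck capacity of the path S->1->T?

8

Residual capacities along the path: S->1: 13, 1->T: 8.
Minimum is 8.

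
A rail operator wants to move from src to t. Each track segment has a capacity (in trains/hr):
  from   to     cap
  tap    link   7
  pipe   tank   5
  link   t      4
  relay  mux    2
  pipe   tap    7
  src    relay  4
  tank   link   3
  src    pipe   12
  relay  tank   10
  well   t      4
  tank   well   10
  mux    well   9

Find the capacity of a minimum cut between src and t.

8

Max flow = 8 (via 4 augmenting paths).
In the residual at optimum, the set reachable from src is {link, mux, pipe, relay, src, tank, tap, well}.
Cut edges: well→t (cap 4), link→t (cap 4). Sum = 8.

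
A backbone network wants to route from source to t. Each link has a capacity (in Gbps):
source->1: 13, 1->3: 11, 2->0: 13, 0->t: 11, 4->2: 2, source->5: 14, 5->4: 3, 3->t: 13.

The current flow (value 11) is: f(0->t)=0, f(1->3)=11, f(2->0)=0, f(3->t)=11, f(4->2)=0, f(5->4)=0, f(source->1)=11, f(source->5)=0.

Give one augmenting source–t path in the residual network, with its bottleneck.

source->5->4->2->0->t, bottleneck 2

Residual along source->5->4->2->0->t: source->5: 14, 5->4: 3, 4->2: 2, 2->0: 13, 0->t: 11.
Bottleneck = min = 2.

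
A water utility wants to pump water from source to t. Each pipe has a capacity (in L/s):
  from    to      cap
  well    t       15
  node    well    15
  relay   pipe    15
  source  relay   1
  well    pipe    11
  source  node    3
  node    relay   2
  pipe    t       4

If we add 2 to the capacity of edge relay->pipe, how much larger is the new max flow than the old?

0

Original max flow = 4.
Edge relay->pipe does not cross the min cut (source side {source}), so extra capacity there cannot help.
New max flow = 4. Increase = 0.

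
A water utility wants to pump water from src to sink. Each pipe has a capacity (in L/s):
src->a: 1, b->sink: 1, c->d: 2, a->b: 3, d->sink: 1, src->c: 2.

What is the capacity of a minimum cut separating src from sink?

2

Max flow = 2 (via 2 augmenting paths).
In the residual at optimum, the set reachable from src is {c, d, src}.
Cut edges: src->a (cap 1), d->sink (cap 1). Sum = 2.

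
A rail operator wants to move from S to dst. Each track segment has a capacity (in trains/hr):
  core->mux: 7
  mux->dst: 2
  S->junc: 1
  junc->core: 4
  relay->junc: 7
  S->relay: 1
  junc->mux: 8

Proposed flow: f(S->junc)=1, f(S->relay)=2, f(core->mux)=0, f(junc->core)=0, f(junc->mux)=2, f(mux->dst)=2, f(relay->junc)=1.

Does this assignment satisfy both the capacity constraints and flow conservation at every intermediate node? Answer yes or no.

Capacity violated on S->relay: flow 2 > capacity 1.

No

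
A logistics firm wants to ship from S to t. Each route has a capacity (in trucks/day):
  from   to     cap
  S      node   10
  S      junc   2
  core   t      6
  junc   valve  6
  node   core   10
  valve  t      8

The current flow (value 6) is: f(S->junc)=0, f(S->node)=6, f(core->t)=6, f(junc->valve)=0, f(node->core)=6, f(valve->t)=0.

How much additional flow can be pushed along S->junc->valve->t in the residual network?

Residual capacities along the path: S->junc: 2, junc->valve: 6, valve->t: 8.
Minimum is 2.

2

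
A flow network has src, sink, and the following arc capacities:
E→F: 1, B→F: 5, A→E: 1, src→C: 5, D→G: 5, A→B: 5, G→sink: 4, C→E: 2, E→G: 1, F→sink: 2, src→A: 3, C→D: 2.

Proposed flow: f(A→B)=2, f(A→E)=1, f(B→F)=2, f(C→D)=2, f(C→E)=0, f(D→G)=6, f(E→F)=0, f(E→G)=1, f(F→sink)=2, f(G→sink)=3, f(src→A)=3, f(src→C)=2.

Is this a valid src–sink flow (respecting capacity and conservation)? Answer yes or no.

Capacity violated on D→G: flow 6 > capacity 5.

No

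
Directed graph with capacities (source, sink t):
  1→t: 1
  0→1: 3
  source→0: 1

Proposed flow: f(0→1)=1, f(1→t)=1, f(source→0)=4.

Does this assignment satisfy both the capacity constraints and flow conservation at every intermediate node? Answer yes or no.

Capacity violated on source→0: flow 4 > capacity 1.

No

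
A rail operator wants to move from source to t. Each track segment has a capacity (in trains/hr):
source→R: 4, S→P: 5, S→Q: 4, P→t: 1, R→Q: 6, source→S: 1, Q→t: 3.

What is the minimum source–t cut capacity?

Max flow = 4 (via 2 augmenting paths).
In the residual at optimum, the set reachable from source is {Q, R, source}.
Cut edges: source→S (cap 1), Q→t (cap 3). Sum = 4.

4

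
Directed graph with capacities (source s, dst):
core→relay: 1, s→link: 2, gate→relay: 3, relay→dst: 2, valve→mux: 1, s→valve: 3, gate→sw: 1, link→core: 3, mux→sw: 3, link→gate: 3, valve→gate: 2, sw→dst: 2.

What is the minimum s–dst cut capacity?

Max flow = 4 (via 4 augmenting paths).
In the residual at optimum, the set reachable from s is {core, gate, link, relay, s, valve}.
Cut edges: valve→mux (cap 1), gate→sw (cap 1), relay→dst (cap 2). Sum = 4.

4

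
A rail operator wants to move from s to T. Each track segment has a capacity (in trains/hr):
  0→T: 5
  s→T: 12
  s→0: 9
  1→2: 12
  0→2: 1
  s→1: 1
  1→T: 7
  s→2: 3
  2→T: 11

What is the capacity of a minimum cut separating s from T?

Max flow = 22 (via 5 augmenting paths).
In the residual at optimum, the set reachable from s is {0, s}.
Cut edges: s→1 (cap 1), s→2 (cap 3), s→T (cap 12), 0→2 (cap 1), 0→T (cap 5). Sum = 22.

22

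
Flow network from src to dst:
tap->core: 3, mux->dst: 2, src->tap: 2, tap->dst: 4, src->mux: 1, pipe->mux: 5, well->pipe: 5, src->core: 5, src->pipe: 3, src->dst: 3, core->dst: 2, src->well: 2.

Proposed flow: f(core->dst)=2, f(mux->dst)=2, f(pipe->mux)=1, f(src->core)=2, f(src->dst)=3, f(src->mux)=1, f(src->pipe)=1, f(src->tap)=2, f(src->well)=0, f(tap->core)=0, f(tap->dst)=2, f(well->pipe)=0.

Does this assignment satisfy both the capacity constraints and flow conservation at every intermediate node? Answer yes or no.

Yes

Every edge has 0 ≤ f(e) ≤ cap(e).
At each intermediate node, inflow equals outflow.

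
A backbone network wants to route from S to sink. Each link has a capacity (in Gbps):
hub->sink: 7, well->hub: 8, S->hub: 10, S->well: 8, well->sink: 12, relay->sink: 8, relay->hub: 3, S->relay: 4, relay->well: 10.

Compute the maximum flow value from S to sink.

Augment S->relay->sink: bottleneck 4. Total 4.
Augment S->well->sink: bottleneck 8. Total 12.
Augment S->hub->sink: bottleneck 7. Total 19.
No augmenting path remains in the residual graph.

19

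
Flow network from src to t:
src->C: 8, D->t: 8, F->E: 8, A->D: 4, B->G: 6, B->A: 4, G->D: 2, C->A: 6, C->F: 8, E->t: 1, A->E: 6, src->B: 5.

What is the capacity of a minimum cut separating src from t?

7

Max flow = 7 (via 4 augmenting paths).
In the residual at optimum, the set reachable from src is {A, B, C, E, F, G, src}.
Cut edges: G->D (cap 2), A->D (cap 4), E->t (cap 1). Sum = 7.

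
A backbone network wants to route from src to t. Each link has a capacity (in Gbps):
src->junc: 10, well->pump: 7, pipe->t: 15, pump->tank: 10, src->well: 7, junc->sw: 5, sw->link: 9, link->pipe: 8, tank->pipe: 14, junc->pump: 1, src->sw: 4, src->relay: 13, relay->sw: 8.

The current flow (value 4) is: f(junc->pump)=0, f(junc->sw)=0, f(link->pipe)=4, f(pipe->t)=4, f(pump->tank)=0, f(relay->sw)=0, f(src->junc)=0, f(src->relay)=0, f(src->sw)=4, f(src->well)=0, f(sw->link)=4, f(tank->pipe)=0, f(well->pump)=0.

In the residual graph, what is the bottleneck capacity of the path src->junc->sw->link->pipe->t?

4

Residual capacities along the path: src->junc: 10, junc->sw: 5, sw->link: 5, link->pipe: 4, pipe->t: 11.
Minimum is 4.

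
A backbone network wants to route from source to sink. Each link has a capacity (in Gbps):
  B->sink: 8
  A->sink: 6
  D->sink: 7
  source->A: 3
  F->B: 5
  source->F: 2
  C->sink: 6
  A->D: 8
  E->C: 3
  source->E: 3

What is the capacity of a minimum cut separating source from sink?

8

Max flow = 8 (via 3 augmenting paths).
In the residual at optimum, the set reachable from source is {source}.
Cut edges: source->A (cap 3), source->F (cap 2), source->E (cap 3). Sum = 8.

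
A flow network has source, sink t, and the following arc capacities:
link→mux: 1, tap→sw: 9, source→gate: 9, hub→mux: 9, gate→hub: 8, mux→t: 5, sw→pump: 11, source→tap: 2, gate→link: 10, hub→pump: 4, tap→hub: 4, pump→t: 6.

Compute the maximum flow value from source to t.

Augment source→tap→sw→pump→t: bottleneck 2. Total 2.
Augment source→gate→hub→pump→t: bottleneck 4. Total 6.
Augment source→gate→hub→mux→t: bottleneck 4. Total 10.
Augment source→gate→link→mux→t: bottleneck 1. Total 11.
No augmenting path remains in the residual graph.

11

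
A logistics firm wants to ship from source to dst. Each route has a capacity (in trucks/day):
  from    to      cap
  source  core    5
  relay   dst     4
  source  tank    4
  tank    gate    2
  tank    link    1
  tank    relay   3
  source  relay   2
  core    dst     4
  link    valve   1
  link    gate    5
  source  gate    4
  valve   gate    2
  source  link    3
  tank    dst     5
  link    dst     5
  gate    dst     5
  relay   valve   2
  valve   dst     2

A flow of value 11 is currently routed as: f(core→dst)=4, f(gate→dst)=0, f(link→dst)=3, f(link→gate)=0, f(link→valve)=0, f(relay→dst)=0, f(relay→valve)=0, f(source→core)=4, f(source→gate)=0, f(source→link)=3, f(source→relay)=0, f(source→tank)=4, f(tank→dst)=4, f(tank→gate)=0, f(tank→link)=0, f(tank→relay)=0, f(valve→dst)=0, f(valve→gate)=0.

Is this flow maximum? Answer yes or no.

Residual path source→relay→dst has bottleneck 2 > 0.
Pushing 2 along it raises the flow to 13, so the given flow is not maximum.

No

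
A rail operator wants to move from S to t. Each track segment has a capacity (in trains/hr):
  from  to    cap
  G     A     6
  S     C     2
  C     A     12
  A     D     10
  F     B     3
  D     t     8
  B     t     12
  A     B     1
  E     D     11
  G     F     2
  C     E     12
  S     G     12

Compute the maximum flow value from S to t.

Augment S->C->E->D->t: bottleneck 2. Total 2.
Augment S->G->A->D->t: bottleneck 6. Total 8.
Augment S->G->F->B->t: bottleneck 2. Total 10.
No augmenting path remains in the residual graph.

10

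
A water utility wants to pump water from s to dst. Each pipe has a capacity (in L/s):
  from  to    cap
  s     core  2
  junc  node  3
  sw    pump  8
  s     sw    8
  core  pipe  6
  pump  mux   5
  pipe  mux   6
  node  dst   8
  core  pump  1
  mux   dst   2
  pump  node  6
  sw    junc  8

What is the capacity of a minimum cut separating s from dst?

Max flow = 10 (via 4 augmenting paths).
In the residual at optimum, the set reachable from s is {s}.
Cut edges: s->sw (cap 8), s->core (cap 2). Sum = 10.

10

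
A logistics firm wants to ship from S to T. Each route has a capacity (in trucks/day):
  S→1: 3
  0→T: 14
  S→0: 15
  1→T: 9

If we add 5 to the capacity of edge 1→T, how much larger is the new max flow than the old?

0

Original max flow = 17.
Edge 1→T does not cross the min cut (source side {0, S}), so extra capacity there cannot help.
New max flow = 17. Increase = 0.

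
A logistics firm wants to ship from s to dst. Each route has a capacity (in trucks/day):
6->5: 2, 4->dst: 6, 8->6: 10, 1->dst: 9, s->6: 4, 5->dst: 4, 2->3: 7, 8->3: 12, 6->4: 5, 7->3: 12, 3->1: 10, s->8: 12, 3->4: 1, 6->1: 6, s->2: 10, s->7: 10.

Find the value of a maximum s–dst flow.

17

Augment s->6->1->dst: bottleneck 4. Total 4.
Augment s->7->3->4->dst: bottleneck 1. Total 5.
Augment s->7->3->1->dst: bottleneck 5. Total 10.
Augment s->8->6->5->dst: bottleneck 2. Total 12.
Augment s->8->6->4->dst: bottleneck 5. Total 17.
No augmenting path remains in the residual graph.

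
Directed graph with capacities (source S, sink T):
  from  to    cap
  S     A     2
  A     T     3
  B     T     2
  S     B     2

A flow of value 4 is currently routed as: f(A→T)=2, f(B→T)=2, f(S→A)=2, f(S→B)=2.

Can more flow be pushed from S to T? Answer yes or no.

No

Residual reachable from S: {S}; T is not reachable.
Saturated cut: S→A, S→B with total capacity 4 = current flow value. Flow is maximum.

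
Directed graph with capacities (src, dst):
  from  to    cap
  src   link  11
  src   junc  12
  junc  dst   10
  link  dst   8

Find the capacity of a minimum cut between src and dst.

Max flow = 18 (via 2 augmenting paths).
In the residual at optimum, the set reachable from src is {junc, link, src}.
Cut edges: junc->dst (cap 10), link->dst (cap 8). Sum = 18.

18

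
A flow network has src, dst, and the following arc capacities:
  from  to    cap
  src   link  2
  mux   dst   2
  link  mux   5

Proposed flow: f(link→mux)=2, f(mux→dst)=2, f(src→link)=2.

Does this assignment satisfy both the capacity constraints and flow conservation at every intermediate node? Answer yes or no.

Yes

Every edge has 0 ≤ f(e) ≤ cap(e).
At each intermediate node, inflow equals outflow.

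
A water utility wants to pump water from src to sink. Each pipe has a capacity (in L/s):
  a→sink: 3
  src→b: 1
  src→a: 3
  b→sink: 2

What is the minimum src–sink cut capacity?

Max flow = 4 (via 2 augmenting paths).
In the residual at optimum, the set reachable from src is {src}.
Cut edges: src→b (cap 1), src→a (cap 3). Sum = 4.

4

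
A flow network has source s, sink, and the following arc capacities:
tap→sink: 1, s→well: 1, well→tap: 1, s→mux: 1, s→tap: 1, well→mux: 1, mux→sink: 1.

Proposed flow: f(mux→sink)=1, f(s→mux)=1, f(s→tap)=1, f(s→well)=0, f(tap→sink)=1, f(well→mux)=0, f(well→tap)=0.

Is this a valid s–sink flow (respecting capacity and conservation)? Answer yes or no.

Yes

Every edge has 0 ≤ f(e) ≤ cap(e).
At each intermediate node, inflow equals outflow.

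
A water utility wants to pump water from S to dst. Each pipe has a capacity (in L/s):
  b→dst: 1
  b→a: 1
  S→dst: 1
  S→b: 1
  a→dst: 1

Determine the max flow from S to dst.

Augment S→dst: bottleneck 1. Total 1.
Augment S→b→dst: bottleneck 1. Total 2.
No augmenting path remains in the residual graph.

2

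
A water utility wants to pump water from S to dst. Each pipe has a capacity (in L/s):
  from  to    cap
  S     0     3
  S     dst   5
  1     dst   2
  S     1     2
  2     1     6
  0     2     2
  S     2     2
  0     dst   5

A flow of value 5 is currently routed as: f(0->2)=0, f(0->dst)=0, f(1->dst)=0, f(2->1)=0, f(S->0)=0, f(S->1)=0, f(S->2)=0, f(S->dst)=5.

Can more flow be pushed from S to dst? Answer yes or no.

Residual path S->0->dst has bottleneck 3 > 0.
Pushing 3 along it raises the flow to 8, so the given flow is not maximum.

Yes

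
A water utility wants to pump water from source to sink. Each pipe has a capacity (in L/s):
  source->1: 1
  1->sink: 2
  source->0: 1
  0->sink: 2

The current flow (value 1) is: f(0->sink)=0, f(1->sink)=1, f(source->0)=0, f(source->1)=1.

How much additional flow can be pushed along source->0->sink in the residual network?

Residual capacities along the path: source->0: 1, 0->sink: 2.
Minimum is 1.

1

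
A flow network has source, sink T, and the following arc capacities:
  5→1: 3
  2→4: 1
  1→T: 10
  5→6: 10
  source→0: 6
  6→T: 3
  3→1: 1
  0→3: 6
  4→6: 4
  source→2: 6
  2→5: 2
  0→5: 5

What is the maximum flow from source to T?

7

Augment source→2→4→6→T: bottleneck 1. Total 1.
Augment source→2→5→6→T: bottleneck 2. Total 3.
Augment source→0→5→1→T: bottleneck 3. Total 6.
Augment source→0→3→1→T: bottleneck 1. Total 7.
No augmenting path remains in the residual graph.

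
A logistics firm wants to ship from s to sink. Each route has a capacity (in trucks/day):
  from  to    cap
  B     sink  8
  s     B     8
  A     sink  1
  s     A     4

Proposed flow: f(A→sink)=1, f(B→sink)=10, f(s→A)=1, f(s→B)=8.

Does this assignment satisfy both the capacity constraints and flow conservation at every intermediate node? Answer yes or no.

No

Capacity violated on B→sink: flow 10 > capacity 8.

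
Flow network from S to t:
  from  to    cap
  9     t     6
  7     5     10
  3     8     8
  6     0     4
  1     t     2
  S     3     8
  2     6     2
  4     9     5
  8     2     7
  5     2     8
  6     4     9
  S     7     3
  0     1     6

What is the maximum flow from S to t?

2

Augment S->7->5->2->6->0->1->t: bottleneck 2. Total 2.
No augmenting path remains in the residual graph.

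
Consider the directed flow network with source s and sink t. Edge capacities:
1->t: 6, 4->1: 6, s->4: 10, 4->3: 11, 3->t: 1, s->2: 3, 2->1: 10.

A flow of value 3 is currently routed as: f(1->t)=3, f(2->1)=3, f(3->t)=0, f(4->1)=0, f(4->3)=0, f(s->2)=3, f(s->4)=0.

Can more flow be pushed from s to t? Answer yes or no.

Yes

Residual path s->4->1->t has bottleneck 3 > 0.
Pushing 3 along it raises the flow to 6, so the given flow is not maximum.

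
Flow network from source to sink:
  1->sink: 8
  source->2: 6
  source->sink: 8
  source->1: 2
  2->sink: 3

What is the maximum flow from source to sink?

Augment source->sink: bottleneck 8. Total 8.
Augment source->2->sink: bottleneck 3. Total 11.
Augment source->1->sink: bottleneck 2. Total 13.
No augmenting path remains in the residual graph.

13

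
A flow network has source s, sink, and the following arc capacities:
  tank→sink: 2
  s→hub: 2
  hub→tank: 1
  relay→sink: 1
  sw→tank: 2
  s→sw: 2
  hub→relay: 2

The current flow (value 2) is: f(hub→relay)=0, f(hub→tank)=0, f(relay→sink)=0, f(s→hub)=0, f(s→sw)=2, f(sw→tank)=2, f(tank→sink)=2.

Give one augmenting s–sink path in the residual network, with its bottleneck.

s→hub→relay→sink, bottleneck 1

Residual along s→hub→relay→sink: s→hub: 2, hub→relay: 2, relay→sink: 1.
Bottleneck = min = 1.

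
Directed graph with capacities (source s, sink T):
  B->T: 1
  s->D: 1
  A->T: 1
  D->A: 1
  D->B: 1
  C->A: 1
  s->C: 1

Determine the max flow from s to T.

2

Augment s->C->A->T: bottleneck 1. Total 1.
Augment s->D->B->T: bottleneck 1. Total 2.
No augmenting path remains in the residual graph.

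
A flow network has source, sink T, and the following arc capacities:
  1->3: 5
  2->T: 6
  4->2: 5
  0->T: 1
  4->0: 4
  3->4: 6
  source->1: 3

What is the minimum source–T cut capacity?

3

Max flow = 3 (via 2 augmenting paths).
In the residual at optimum, the set reachable from source is {source}.
Cut edges: source->1 (cap 3). Sum = 3.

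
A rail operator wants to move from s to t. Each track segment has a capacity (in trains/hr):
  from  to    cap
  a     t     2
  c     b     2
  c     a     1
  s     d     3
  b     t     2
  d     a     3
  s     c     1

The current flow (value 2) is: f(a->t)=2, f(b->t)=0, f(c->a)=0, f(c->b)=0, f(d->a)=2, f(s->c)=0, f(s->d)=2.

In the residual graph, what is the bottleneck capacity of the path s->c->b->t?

Residual capacities along the path: s->c: 1, c->b: 2, b->t: 2.
Minimum is 1.

1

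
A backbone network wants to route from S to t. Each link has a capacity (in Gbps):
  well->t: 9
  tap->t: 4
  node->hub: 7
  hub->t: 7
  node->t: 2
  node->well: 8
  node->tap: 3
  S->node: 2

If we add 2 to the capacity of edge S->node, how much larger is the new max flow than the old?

Original max flow = 2.
After raising cap(S->node), augmenting paths through that edge carry 2 more units.
New max flow = 4. Increase = 2.

2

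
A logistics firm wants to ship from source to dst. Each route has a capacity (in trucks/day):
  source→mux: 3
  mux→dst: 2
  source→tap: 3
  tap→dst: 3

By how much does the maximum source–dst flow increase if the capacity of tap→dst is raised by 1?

0

Original max flow = 5.
Edge tap→dst does not cross the min cut (source side {mux, source}), so extra capacity there cannot help.
New max flow = 5. Increase = 0.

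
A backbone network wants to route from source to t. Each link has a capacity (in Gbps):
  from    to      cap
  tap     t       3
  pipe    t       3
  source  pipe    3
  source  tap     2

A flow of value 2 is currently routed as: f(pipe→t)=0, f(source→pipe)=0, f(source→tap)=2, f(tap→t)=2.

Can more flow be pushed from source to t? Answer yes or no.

Residual path source→pipe→t has bottleneck 3 > 0.
Pushing 3 along it raises the flow to 5, so the given flow is not maximum.

Yes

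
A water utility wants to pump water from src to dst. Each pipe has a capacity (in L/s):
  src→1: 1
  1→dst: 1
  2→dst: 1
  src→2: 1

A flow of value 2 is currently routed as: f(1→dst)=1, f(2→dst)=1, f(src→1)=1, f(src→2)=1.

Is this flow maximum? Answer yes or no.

Residual reachable from src: {src}; dst is not reachable.
Saturated cut: src→2, src→1 with total capacity 2 = current flow value. Flow is maximum.

Yes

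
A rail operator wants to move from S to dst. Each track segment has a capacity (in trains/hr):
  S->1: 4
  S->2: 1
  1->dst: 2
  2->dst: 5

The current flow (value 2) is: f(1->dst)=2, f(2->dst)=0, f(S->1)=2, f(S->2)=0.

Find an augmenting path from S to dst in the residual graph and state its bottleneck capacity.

S->2->dst, bottleneck 1

Residual along S->2->dst: S->2: 1, 2->dst: 5.
Bottleneck = min = 1.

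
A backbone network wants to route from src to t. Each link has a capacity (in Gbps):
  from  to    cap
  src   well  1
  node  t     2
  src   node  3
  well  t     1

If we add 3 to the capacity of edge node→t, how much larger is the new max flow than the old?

Original max flow = 3.
After raising cap(node→t), augmenting paths through that edge carry 1 more unit.
New max flow = 4. Increase = 1.

1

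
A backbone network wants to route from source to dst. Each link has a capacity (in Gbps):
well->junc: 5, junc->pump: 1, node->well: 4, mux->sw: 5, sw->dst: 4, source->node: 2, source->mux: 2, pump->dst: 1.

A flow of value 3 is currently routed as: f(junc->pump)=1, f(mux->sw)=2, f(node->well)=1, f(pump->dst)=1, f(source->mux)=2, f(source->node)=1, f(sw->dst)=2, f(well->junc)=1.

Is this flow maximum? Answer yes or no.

Residual reachable from source: {junc, node, source, well}; dst is not reachable.
Saturated cut: junc->pump, source->mux with total capacity 3 = current flow value. Flow is maximum.

Yes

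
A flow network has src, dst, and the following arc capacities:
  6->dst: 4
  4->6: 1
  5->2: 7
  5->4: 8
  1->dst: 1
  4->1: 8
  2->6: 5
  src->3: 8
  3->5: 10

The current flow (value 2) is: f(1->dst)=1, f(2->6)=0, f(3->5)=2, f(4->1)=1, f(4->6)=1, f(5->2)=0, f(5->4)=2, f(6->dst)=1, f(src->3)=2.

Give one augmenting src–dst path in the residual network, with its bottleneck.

Residual along src->3->5->2->6->dst: src->3: 6, 3->5: 8, 5->2: 7, 2->6: 5, 6->dst: 3.
Bottleneck = min = 3.

src->3->5->2->6->dst, bottleneck 3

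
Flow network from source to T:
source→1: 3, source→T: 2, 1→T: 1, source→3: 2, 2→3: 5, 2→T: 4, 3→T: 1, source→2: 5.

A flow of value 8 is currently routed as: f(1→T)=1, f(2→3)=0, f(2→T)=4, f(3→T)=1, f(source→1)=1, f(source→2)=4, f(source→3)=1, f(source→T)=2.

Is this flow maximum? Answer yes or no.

Residual reachable from source: {1, 2, 3, source}; T is not reachable.
Saturated cut: source→T, 2→T, 1→T, 3→T with total capacity 8 = current flow value. Flow is maximum.

Yes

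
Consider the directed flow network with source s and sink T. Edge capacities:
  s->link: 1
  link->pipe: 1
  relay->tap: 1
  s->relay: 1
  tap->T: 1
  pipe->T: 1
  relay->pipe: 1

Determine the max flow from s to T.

Augment s->link->pipe->T: bottleneck 1. Total 1.
Augment s->relay->tap->T: bottleneck 1. Total 2.
No augmenting path remains in the residual graph.

2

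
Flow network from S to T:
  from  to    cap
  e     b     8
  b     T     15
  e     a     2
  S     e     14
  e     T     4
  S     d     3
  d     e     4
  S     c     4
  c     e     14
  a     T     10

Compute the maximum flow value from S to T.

14

Augment S→e→T: bottleneck 4. Total 4.
Augment S→e→a→T: bottleneck 2. Total 6.
Augment S→e→b→T: bottleneck 8. Total 14.
No augmenting path remains in the residual graph.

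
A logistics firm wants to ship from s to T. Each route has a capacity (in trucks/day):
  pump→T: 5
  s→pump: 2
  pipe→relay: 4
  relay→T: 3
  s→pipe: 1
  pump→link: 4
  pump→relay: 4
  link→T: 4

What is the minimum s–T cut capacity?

Max flow = 3 (via 2 augmenting paths).
In the residual at optimum, the set reachable from s is {s}.
Cut edges: s→pipe (cap 1), s→pump (cap 2). Sum = 3.

3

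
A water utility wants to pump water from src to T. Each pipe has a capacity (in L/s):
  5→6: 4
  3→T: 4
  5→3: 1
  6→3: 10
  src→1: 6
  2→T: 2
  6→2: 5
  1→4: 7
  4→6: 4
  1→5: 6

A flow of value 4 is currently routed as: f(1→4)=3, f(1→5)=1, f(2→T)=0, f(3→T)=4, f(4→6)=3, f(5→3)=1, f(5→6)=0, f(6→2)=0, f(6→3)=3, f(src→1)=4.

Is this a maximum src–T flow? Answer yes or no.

No

Residual path src→1→4→6→2→T has bottleneck 1 > 0.
Pushing 1 along it raises the flow to 5, so the given flow is not maximum.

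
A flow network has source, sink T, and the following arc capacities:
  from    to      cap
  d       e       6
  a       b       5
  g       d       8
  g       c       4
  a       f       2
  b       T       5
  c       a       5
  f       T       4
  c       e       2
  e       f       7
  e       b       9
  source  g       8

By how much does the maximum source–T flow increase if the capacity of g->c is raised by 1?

Original max flow = 8.
Edge g->c does not cross the min cut (source side {source}), so extra capacity there cannot help.
New max flow = 8. Increase = 0.

0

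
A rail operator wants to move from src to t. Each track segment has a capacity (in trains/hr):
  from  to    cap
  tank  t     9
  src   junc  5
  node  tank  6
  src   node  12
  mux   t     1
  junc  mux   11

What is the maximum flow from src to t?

Augment src→node→tank→t: bottleneck 6. Total 6.
Augment src→junc→mux→t: bottleneck 1. Total 7.
No augmenting path remains in the residual graph.

7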